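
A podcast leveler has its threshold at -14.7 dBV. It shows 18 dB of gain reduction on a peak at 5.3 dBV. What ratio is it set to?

Input overshoot = 5.3 − (-14.7) = 20 dB.
Output overshoot = 20 − 18 = 2 dB.
Ratio = input overshoot / output overshoot = 20 / 2 = 10.

10:1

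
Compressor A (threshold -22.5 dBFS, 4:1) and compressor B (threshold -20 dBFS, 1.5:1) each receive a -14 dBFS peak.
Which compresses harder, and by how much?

A: GR = 8.5 − 8.5/4 = 6.375 dB.
B: GR = 6 − 6/1.5 = 2 dB.
A applies 4.375 dB more gain reduction.

A, by 4.375 dB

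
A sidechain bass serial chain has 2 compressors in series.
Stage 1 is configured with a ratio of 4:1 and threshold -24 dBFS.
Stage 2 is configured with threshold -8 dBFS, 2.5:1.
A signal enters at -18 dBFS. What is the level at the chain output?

Stage 1: -18 dBFS is 6 dB over -24 dBFS; at 4:1 that becomes 1.5 dB over, giving -22.5 dBFS.
Stage 2: below threshold (-22.5 ≤ -8); passes unchanged; output -22.5 dBFS.

-22.5 dBFS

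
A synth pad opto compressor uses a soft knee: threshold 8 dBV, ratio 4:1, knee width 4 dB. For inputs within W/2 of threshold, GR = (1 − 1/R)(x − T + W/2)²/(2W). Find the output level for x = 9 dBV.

8.15625 dBV

x − T + W/2 = 9 − 8 + 2 = 3.
GR = (1 − 1/4) × 3² / 8 = 0.75 × 9 / 8 = 0.84375 dB.
Output = 9 − 0.84375 = 8.15625 dBV.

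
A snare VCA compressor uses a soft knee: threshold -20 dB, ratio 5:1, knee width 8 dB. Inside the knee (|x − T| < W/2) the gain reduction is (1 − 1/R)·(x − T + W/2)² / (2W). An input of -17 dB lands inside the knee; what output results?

x − T + W/2 = -17 − (-20) + 4 = 7.
GR = (1 − 1/5) × 7² / 16 = 0.8 × 49 / 16 = 2.45 dB.
Output = -17 − 2.45 = -19.45 dB.

-19.45 dB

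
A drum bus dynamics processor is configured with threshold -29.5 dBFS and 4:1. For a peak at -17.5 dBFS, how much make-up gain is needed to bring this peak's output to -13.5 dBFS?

The peak compresses to -29.5 + 12/4 = -26.5 dBFS.
To reach -13.5 dBFS requires -13.5 − (-26.5) = 13 dB of make-up.

13 dB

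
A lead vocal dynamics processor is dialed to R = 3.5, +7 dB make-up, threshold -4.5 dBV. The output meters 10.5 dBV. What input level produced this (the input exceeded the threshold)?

Remove make-up: 10.5 − 7 = 3.5 dBV.
Post-compression overshoot = 3.5 − (-4.5) = 8 dB.
Input overshoot = R × output overshoot = 28 dB → input = -4.5 + 28 = 23.5 dBV.

23.5 dBV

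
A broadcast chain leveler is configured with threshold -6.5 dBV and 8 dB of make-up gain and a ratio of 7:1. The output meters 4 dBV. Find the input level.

Before make-up, the level was 4 − 8 = -4 dBV.
Post-compression overshoot = -4 − (-6.5) = 2.5 dB.
Undo the ratio: input overshoot = 2.5 × 7 = 17.5 dB, giving input = 11 dBV.

11 dBV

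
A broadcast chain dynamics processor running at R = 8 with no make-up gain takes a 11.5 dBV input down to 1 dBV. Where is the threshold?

-0.5 dBV

Input is 12 dB above T (since output overshoot × R = input overshoot: (1 − T)·8 = 11.5 − T gives T = -0.5 dBV).
Check: -0.5 + (11.5 − (-0.5))/8 = -0.5 + 1.5 = 1 dBV. ✓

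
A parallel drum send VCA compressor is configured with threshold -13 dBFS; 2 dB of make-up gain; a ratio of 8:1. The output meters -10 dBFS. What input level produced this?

-5 dBFS

Stripping the +2 dB make-up gives -12 dBFS at the gain stage.
The compressed level sits -12 − (-13) = 1 dB over threshold.
Undo the ratio: input overshoot = 1 × 8 = 8 dB, giving input = -5 dBFS.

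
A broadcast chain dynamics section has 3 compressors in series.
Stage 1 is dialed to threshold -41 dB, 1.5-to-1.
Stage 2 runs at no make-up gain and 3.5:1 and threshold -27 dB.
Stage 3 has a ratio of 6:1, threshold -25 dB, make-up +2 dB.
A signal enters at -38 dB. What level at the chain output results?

-37 dB

Stage 1: 3 dB above -41 dB, reduced 1.5:1 to 2 dB above → -39 dB.
Stage 2: -39 dB ≤ -27 dB, so stage 2 doesn't engage; output -39 dB.
Stage 3: -39 dB ≤ -25 dB, so stage 3 doesn't engage; make-up brings it to -37 dB.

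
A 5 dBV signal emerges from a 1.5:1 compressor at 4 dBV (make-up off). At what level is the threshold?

Gain reduction = 5 − 4 = 1 dB; output overshoot = GR / (R − 1) = 1 / 0.5 = 2 dB.
Threshold = output − output overshoot = 4 − 2 = 2 dBV.

2 dBV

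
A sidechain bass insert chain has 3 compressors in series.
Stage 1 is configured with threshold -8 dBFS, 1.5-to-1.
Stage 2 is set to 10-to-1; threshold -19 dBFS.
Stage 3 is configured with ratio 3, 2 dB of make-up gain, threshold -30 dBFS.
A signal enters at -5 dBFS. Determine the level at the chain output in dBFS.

-23.9 dBFS

Stage 1: -5 dBFS is 3 dB over -8 dBFS; at 1.5:1 that becomes 2 dB over, giving -6 dBFS.
Stage 2: 13 dB above -19 dBFS, reduced 10:1 to 1.3 dB above → -17.7 dBFS.
Stage 3: 12.3 dB above -30 dBFS, reduced 3:1 to 4.1 dB above → -25.9 dBFS; +2 dB make-up → -23.9 dBFS.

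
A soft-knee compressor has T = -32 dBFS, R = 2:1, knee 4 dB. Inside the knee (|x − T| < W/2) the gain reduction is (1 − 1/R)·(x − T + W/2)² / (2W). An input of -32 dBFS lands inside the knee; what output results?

x − T + W/2 = -32 − (-32) + 2 = 2.
GR = (1 − 1/2) × 2² / 8 = 0.5 × 4 / 8 = 0.25 dB.
Output = -32 − 0.25 = -32.25 dBFS.

-32.25 dBFS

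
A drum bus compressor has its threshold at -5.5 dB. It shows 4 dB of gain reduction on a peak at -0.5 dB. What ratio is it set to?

5:1

Input overshoot = -0.5 − (-5.5) = 5 dB.
Output overshoot = 5 − 4 = 1 dB.
Ratio = input overshoot / output overshoot = 5 / 1 = 5.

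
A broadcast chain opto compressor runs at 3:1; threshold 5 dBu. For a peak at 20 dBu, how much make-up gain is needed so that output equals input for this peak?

Without make-up, output = threshold + overshoot/3 = 5 + 5 = 10 dBu.
Gap to target: 10 dB.

10 dB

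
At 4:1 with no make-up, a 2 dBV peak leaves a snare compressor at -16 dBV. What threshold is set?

Gain reduction = 2 − (-16) = 18 dB; output overshoot = GR / (R − 1) = 18 / 3 = 6 dB.
Threshold = output − output overshoot = -16 − 6 = -22 dBV.

-22 dBV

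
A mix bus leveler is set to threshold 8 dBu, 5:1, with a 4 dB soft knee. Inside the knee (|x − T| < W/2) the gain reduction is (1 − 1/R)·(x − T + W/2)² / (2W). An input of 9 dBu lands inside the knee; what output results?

8.1 dBu

x − T + W/2 = 9 − 8 + 2 = 3.
GR = (1 − 1/5) × 3² / 8 = 0.8 × 9 / 8 = 0.9 dB.
Output = 9 − 0.9 = 8.1 dBu.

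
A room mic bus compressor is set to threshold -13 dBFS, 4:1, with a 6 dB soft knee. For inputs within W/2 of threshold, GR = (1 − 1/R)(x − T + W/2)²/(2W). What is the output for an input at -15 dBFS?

x − T + W/2 = -15 − (-13) + 3 = 1.
GR = (1 − 1/4) × 1² / 12 = 0.75 × 1 / 12 = 0.0625 dB.
Output = -15 − 0.0625 = -15.0625 dBFS.

-15.0625 dBFS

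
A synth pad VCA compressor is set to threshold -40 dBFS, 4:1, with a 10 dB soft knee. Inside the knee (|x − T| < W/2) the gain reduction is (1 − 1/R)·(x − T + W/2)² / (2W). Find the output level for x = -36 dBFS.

-39.0375 dBFS

x − T + W/2 = -36 − (-40) + 5 = 9.
GR = (1 − 1/4) × 9² / 20 = 0.75 × 81 / 20 = 3.0375 dB.
Output = -36 − 3.0375 = -39.0375 dBFS.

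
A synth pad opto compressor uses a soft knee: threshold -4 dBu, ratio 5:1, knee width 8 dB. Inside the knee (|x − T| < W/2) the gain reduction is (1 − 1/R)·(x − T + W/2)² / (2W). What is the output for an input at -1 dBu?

x − T + W/2 = -1 − (-4) + 4 = 7.
GR = (1 − 1/5) × 7² / 16 = 0.8 × 49 / 16 = 2.45 dB.
Output = -1 − 2.45 = -3.45 dBu.

-3.45 dBu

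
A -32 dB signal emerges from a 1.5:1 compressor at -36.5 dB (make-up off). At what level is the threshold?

Gain reduction = -32 − (-36.5) = 4.5 dB; output overshoot = GR / (R − 1) = 4.5 / 0.5 = 9 dB.
Threshold = output − output overshoot = -36.5 − 9 = -45.5 dB.

-45.5 dB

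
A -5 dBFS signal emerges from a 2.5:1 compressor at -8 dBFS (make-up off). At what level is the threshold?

Let T be the threshold. Output overshoot = (input overshoot)/R, so -8 − T = (-5 − T)/2.5.
2.5·(-8 − T) = -5 − T → 1.5·T = -20 − (-5) = -15.
T = -15/1.5 = -10 dBFS.

-10 dBFS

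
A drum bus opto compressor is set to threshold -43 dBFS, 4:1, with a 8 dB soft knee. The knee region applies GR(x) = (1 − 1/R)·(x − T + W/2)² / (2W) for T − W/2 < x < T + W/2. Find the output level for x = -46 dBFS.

-46.046875 dBFS

x − T + W/2 = -46 − (-43) + 4 = 1.
GR = (1 − 1/4) × 1² / 16 = 0.75 × 1 / 16 = 0.046875 dB.
Output = -46 − 0.046875 = -46.046875 dBFS.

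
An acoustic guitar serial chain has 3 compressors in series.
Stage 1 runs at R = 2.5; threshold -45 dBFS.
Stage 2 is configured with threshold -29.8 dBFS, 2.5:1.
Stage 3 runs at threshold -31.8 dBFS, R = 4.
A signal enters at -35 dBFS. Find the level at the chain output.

-41 dBFS

Stage 1: -35 dBFS is 10 dB over -45 dBFS; at 2.5:1 that becomes 4 dB over, giving -41 dBFS.
Stage 2: -41 dBFS ≤ -29.8 dBFS, so stage 2 doesn't engage; output -41 dBFS.
Stage 3: below threshold (-41 ≤ -31.8); passes unchanged; output -41 dBFS.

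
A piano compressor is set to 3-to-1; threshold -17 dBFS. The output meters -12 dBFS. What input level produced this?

The compressed level sits -12 − (-17) = 5 dB over threshold.
Input overshoot = R × output overshoot = 15 dB → input = -17 + 15 = -2 dBFS.

-2 dBFS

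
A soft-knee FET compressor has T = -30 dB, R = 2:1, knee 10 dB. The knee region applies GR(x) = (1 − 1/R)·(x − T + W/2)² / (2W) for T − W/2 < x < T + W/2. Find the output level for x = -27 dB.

-28.6 dB

x − T + W/2 = -27 − (-30) + 5 = 8.
GR = (1 − 1/2) × 8² / 20 = 0.5 × 64 / 20 = 1.6 dB.
Output = -27 − 1.6 = -28.6 dB.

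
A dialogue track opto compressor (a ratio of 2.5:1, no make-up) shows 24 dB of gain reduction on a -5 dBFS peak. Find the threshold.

Let T be the threshold. Output overshoot = (input overshoot)/R, so -29 − T = (-5 − T)/2.5.
2.5·(-29 − T) = -5 − T → 1.5·T = -72.5 − (-5) = -67.5.
T = -67.5/1.5 = -45 dBFS.

-45 dBFS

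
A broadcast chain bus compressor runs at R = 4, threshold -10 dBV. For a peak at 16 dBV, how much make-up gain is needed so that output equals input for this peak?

19.5 dB

The peak compresses to -10 + 26/4 = -3.5 dBV.
To reach 16 dBV requires 16 − (-3.5) = 19.5 dB of make-up.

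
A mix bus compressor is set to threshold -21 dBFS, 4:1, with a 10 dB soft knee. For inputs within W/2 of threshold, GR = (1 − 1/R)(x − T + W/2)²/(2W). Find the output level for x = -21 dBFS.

-21.9375 dBFS

x − T + W/2 = -21 − (-21) + 5 = 5.
GR = (1 − 1/4) × 5² / 20 = 0.75 × 25 / 20 = 0.9375 dB.
Output = -21 − 0.9375 = -21.9375 dBFS.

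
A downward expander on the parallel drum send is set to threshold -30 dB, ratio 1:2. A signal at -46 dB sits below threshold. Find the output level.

Below threshold, a 1:2 expander applies gain = (2−1)×(T − x) of attenuation.
(2−1) × 16 = 16 dB, so output = -46 − 16 = -62 dB.

-62 dB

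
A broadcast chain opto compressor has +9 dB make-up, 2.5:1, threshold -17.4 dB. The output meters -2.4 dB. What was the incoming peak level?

-2.4 dB

Remove make-up: -2.4 − 9 = -11.4 dB.
Post-compression overshoot = -11.4 − (-17.4) = 6 dB.
Input overshoot = R × output overshoot = 15 dB → input = -17.4 + 15 = -2.4 dB.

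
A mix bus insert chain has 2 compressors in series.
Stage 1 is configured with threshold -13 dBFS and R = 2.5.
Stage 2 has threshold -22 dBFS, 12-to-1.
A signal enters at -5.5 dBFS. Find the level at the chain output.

Stage 1: -5.5 dBFS is 7.5 dB over -13 dBFS; at 2.5:1 that becomes 3 dB over, giving -10 dBFS.
Stage 2: overshoot 12 dB → 12/12 = 1 dB → -21 dBFS.

-21 dBFS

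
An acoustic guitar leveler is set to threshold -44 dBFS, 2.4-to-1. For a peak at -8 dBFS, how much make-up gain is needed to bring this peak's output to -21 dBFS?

The peak compresses to -44 + 36/2.4 = -29 dBFS.
To reach -21 dBFS requires -21 − (-29) = 8 dB of make-up.

8 dB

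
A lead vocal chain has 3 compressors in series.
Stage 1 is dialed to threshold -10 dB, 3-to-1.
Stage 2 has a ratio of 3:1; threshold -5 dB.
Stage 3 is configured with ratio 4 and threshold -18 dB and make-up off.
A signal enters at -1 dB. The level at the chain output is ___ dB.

Stage 1: -1 dB is 9 dB over -10 dB; at 3:1 that becomes 3 dB over, giving -7 dB.
Stage 2: below threshold (-7 ≤ -5); passes unchanged; output -7 dB.
Stage 3: -7 dB is 11 dB over -18 dB; at 4:1 that becomes 2.75 dB over, giving -15.25 dB.

-15.25 dB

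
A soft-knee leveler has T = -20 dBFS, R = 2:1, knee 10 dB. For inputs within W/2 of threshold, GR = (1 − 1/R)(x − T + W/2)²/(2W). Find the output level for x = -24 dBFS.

-24.025 dBFS

x − T + W/2 = -24 − (-20) + 5 = 1.
GR = (1 − 1/2) × 1² / 20 = 0.5 × 1 / 20 = 0.025 dB.
Output = -24 − 0.025 = -24.025 dBFS.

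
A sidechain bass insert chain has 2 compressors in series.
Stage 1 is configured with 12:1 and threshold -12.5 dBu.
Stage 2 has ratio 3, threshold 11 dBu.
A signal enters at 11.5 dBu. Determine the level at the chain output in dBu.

Stage 1: 24 dB above -12.5 dBu, reduced 12:1 to 2 dB above → -10.5 dBu.
Stage 2: -10.5 dBu is at or below the 11 dBu threshold — no compression; output -10.5 dBu.

-10.5 dBu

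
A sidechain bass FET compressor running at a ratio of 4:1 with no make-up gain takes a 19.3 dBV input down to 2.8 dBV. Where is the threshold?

-2.7 dBV

Gain reduction = 19.3 − 2.8 = 16.5 dB; output overshoot = GR / (R − 1) = 16.5 / 3 = 5.5 dB.
Threshold = output − output overshoot = 2.8 − 5.5 = -2.7 dBV.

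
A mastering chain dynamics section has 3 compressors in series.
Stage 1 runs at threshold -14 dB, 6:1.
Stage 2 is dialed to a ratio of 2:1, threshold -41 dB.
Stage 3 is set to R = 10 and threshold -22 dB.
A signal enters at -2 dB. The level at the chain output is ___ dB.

-26.5 dB

Stage 1: 12 dB above -14 dB, reduced 6:1 to 2 dB above → -12 dB.
Stage 2: overshoot 29 dB → 29/2 = 14.5 dB → -26.5 dB.
Stage 3: -26.5 dB is at or below the -22 dB threshold — no compression; output -26.5 dB.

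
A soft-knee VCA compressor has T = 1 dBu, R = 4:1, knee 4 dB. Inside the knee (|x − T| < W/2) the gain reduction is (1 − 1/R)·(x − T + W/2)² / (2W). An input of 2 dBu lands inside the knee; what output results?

1.15625 dBu

x − T + W/2 = 2 − 1 + 2 = 3.
GR = (1 − 1/4) × 3² / 8 = 0.75 × 9 / 8 = 0.84375 dB.
Output = 2 − 0.84375 = 1.15625 dBu.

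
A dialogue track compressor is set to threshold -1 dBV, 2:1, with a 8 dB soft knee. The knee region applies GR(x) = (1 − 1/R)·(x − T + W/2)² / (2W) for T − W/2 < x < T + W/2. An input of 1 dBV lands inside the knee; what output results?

x − T + W/2 = 1 − (-1) + 4 = 6.
GR = (1 − 1/2) × 6² / 16 = 0.5 × 36 / 16 = 1.125 dB.
Output = 1 − 1.125 = -0.125 dBV.

-0.125 dBV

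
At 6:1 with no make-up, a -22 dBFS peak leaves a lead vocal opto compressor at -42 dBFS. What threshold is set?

-46 dBFS

Let T be the threshold. Output overshoot = (input overshoot)/R, so -42 − T = (-22 − T)/6.
6·(-42 − T) = -22 − T → 5·T = -252 − (-22) = -230.
T = -230/5 = -46 dBFS.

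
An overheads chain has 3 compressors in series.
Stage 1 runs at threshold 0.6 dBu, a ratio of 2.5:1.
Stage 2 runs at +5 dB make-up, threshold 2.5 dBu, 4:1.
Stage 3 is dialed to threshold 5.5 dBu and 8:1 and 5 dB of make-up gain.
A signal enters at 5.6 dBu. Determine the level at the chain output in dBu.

Stage 1: 5 dB above 0.6 dBu, reduced 2.5:1 to 2 dB above → 2.6 dBu.
Stage 2: 0.1 dB above 2.5 dBu, reduced 4:1 to 0.025 dB above → 2.525 dBu; +5 dB make-up → 7.525 dBu.
Stage 3: 7.525 dBu is 2.025 dB over 5.5 dBu; at 8:1 that becomes 0.253125 dB over, giving 5.753125 dBu; +5 dB make-up → 10.753125 dBu.

10.753125 dBu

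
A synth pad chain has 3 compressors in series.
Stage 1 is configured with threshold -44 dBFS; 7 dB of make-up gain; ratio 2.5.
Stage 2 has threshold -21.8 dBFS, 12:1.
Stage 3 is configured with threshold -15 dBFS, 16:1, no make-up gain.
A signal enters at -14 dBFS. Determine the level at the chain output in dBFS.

-25 dBFS

Stage 1: overshoot 30 dB → 30/2.5 = 12 dB → -32 dBFS; +7 dB make-up → -25 dBFS.
Stage 2: -25 dBFS ≤ -21.8 dBFS, so stage 2 doesn't engage; output -25 dBFS.
Stage 3: below threshold (-25 ≤ -15); passes unchanged; output -25 dBFS.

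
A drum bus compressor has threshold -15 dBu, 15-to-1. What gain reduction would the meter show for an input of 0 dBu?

14 dB

0 dBu exceeds the threshold by 15 dB.
After 15:1 compression the overshoot becomes 15/15 = 1 dB.
So the signal is attenuated by 15 − 1 = 14 dB.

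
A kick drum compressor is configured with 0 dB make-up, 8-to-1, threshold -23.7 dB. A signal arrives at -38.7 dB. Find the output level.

-38.7 dB

-38.7 dB is 15 dB below the -23.7 dB threshold, so no gain reduction is applied.
Output = input = -38.7 dB.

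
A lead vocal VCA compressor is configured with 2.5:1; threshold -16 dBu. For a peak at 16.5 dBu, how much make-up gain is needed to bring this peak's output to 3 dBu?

Overshoot 32.5 dB → 32.5/2.5 = 13 dB after compression, so the compressed level is -16 + 13 = -3 dBu.
Make-up = target − compressed = 3 − (-3) = 6 dB.

6 dB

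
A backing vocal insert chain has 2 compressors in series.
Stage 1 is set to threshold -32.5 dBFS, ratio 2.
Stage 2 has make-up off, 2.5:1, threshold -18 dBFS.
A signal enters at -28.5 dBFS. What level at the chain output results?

-30.5 dBFS

Stage 1: -28.5 dBFS is 4 dB over -32.5 dBFS; at 2:1 that becomes 2 dB over, giving -30.5 dBFS.
Stage 2: below threshold (-30.5 ≤ -18); passes unchanged; output -30.5 dBFS.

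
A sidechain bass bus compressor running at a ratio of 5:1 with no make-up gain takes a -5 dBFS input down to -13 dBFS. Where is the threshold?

-15 dBFS

Let T be the threshold. Output overshoot = (input overshoot)/R, so -13 − T = (-5 − T)/5.
5·(-13 − T) = -5 − T → 4·T = -65 − (-5) = -60.
T = -60/4 = -15 dBFS.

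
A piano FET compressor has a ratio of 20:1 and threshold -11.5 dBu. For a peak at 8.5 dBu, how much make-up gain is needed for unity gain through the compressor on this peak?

Without make-up, output = threshold + overshoot/20 = -11.5 + 1 = -10.5 dBu.
Gap to target: 19 dB.

19 dB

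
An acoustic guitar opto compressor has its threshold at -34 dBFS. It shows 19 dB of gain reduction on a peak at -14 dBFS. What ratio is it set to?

20:1

Input overshoot = -14 − (-34) = 20 dB.
Output overshoot = 20 − 19 = 1 dB.
Ratio = input overshoot / output overshoot = 20 / 1 = 20.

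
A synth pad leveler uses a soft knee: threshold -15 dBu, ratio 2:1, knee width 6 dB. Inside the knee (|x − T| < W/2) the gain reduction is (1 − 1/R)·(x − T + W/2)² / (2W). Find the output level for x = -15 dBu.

x − T + W/2 = -15 − (-15) + 3 = 3.
GR = (1 − 1/2) × 3² / 12 = 0.5 × 9 / 12 = 0.375 dB.
Output = -15 − 0.375 = -15.375 dBu.

-15.375 dBu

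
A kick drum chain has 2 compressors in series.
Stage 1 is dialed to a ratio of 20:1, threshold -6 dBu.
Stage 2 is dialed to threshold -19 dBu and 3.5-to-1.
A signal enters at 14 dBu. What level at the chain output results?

Stage 1: 14 dBu is 20 dB over -6 dBu; at 20:1 that becomes 1 dB over, giving -5 dBu.
Stage 2: 14 dB above -19 dBu, reduced 3.5:1 to 4 dB above → -15 dBu.

-15 dBu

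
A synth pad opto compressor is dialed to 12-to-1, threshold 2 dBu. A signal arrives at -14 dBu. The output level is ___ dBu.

-14 dBu is 16 dB below the 2 dBu threshold, so no gain reduction is applied.
Output = input = -14 dBu.

-14 dBu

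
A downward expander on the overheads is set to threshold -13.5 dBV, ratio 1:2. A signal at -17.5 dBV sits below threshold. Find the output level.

Undershoot = (-13.5) − (-17.5) = 4 dB.
At 1:2, that expands to 8 dB under threshold.
Output = -13.5 − 8 = -21.5 dBV.

-21.5 dBV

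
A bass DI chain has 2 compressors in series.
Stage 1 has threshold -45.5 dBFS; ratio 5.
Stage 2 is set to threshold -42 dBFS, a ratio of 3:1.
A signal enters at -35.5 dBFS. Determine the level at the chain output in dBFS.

-43.5 dBFS

Stage 1: -35.5 dBFS is 10 dB over -45.5 dBFS; at 5:1 that becomes 2 dB over, giving -43.5 dBFS.
Stage 2: below threshold (-43.5 ≤ -42); passes unchanged; output -43.5 dBFS.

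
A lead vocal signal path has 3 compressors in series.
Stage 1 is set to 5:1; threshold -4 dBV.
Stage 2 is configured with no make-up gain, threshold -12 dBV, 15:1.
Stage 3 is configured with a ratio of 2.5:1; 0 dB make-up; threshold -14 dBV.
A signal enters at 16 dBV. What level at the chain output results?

-12.88 dBV

Stage 1: overshoot 20 dB → 20/5 = 4 dB → 0 dBV.
Stage 2: 12 dB above -12 dBV, reduced 15:1 to 0.8 dB above → -11.2 dBV.
Stage 3: overshoot 2.8 dB → 2.8/2.5 = 1.12 dB → -12.88 dBV.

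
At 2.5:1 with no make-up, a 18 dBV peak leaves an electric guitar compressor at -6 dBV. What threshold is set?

-22 dBV

Input is 40 dB above T (since output overshoot × R = input overshoot: (-6 − T)·2.5 = 18 − T gives T = -22 dBV).
Check: -22 + (18 − (-22))/2.5 = -22 + 16 = -6 dBV. ✓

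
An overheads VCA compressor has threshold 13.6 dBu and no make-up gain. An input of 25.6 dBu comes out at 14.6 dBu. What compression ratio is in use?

Input overshoot = 25.6 − 13.6 = 12 dB; output overshoot = 14.6 − 13.6 = 1 dB.
Ratio = 12 / 1 = 12.

12:1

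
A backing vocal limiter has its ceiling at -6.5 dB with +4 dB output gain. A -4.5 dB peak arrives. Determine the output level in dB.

The limiter clamps the peak to its -6.5 dB ceiling.
Output gain then adds 4 dB: -6.5 + 4 = -2.5 dB.

-2.5 dB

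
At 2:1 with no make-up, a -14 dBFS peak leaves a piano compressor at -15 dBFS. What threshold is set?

-16 dBFS

Input is 2 dB above T (since output overshoot × R = input overshoot: (-15 − T)·2 = -14 − T gives T = -16 dBFS).
Check: -16 + (-14 − (-16))/2 = -16 + 1 = -15 dBFS. ✓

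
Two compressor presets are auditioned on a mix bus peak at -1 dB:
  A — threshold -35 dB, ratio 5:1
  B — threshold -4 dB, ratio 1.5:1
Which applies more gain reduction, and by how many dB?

A, by 26.2 dB

A: overshoot 34 dB → output overshoot 6.8 dB → GR 27.2 dB.
B: overshoot 3 dB → output overshoot 2 dB → GR 1 dB.
A applies 26.2 dB more gain reduction.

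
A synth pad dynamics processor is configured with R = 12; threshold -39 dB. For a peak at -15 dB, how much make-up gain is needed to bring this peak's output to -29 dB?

The peak compresses to -39 + 24/12 = -37 dB.
To reach -29 dB requires -29 − (-37) = 8 dB of make-up.

8 dB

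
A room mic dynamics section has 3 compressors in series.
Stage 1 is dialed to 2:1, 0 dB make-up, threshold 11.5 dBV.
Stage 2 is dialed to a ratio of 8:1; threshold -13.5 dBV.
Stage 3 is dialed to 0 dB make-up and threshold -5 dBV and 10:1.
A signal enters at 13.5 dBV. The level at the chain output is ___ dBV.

Stage 1: 2 dB above 11.5 dBV, reduced 2:1 to 1 dB above → 12.5 dBV.
Stage 2: overshoot 26 dB → 26/8 = 3.25 dB → -10.25 dBV.
Stage 3: -10.25 dBV ≤ -5 dBV, so stage 3 doesn't engage; output -10.25 dBV.

-10.25 dBV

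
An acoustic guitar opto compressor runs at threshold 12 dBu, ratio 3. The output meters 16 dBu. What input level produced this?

That's 4 dB above the 12 dBu threshold.
Input overshoot = R × output overshoot = 12 dB → input = 12 + 12 = 24 dBu.

24 dBu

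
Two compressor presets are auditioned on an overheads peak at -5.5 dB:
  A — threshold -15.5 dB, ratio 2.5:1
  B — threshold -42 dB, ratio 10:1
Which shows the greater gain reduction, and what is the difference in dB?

A: GR = 10 − 10/2.5 = 6 dB.
B: GR = 36.5 − 36.5/10 = 32.85 dB.
B applies 26.85 dB more gain reduction.

B, by 26.85 dB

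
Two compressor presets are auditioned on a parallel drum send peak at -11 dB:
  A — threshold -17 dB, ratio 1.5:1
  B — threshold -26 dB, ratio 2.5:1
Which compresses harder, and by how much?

B, by 7 dB

A: 6 dB over, compressed to 4 dB over, so 2 dB of GR.
B: 15 dB over, compressed to 6 dB over, so 9 dB of GR.
B applies 7 dB more gain reduction.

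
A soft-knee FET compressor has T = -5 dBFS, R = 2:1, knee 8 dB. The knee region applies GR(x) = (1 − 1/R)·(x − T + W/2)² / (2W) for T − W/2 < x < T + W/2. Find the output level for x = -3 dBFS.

-4.125 dBFS

x − T + W/2 = -3 − (-5) + 4 = 6.
GR = (1 − 1/2) × 6² / 16 = 0.5 × 36 / 16 = 1.125 dB.
Output = -3 − 1.125 = -4.125 dBFS.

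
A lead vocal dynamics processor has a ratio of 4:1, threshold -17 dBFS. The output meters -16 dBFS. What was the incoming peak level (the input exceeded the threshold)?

The compressed level sits -16 − (-17) = 1 dB over threshold.
Input overshoot = R × output overshoot = 4 dB → input = -17 + 4 = -13 dBFS.

-13 dBFS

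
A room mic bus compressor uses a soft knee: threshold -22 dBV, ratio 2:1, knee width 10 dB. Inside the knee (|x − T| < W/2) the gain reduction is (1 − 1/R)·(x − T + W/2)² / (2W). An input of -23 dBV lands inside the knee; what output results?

-23.4 dBV

x − T + W/2 = -23 − (-22) + 5 = 4.
GR = (1 − 1/2) × 4² / 20 = 0.5 × 16 / 20 = 0.4 dB.
Output = -23 − 0.4 = -23.4 dBV.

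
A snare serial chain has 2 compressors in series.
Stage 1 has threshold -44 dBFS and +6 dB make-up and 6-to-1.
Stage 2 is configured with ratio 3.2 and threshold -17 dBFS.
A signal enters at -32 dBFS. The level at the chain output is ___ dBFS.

Stage 1: -32 dBFS is 12 dB over -44 dBFS; at 6:1 that becomes 2 dB over, giving -42 dBFS; +6 dB make-up → -36 dBFS.
Stage 2: below threshold (-36 ≤ -17); passes unchanged; output -36 dBFS.

-36 dBFS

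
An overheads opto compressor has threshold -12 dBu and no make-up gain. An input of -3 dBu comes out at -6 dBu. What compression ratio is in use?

1.5:1

Input overshoot = -3 − (-12) = 9 dB; output overshoot = -6 − (-12) = 6 dB.
Ratio = 9 / 6 = 1.5.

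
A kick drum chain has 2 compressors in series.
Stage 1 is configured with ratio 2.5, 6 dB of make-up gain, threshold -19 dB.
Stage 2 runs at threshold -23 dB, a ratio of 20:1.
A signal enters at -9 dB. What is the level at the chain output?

Stage 1: 10 dB above -19 dB, reduced 2.5:1 to 4 dB above → -15 dB; +6 dB make-up → -9 dB.
Stage 2: -9 dB is 14 dB over -23 dB; at 20:1 that becomes 0.7 dB over, giving -22.3 dB.

-22.3 dB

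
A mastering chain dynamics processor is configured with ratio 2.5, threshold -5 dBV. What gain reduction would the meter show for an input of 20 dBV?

20 dBV exceeds the threshold by 25 dB.
At 2.5:1, output sits 25/2.5 = 10 dB above threshold.
GR = overshoot in − overshoot out = 25 − 10 = 15 dB.

15 dB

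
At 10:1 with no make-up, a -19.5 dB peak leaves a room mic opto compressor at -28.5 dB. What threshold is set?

-29.5 dB

Let T be the threshold. Output overshoot = (input overshoot)/R, so -28.5 − T = (-19.5 − T)/10.
10·(-28.5 − T) = -19.5 − T → 9·T = -285 − (-19.5) = -265.5.
T = -265.5/9 = -29.5 dB.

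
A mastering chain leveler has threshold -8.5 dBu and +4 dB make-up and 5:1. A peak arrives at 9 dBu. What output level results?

-1 dBu

9 dBu sits 17.5 dB over threshold.
At 5:1 the overshoot is divided by 5, leaving 3.5 dB above threshold.
That puts the output at -5 dBu; make-up adds 4 dB, giving -1 dBu.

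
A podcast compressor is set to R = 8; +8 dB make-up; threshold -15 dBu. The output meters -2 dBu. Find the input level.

Remove make-up: -2 − 8 = -10 dBu.
That's 5 dB above the -15 dBu threshold.
Undo the ratio: input overshoot = 5 × 8 = 40 dB, giving input = 25 dBu.

25 dBu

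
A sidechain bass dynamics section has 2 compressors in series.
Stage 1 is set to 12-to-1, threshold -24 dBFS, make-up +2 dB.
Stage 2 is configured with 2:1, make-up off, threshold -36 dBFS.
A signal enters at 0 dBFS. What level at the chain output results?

-28 dBFS

Stage 1: 24 dB above -24 dBFS, reduced 12:1 to 2 dB above → -22 dBFS; +2 dB make-up → -20 dBFS.
Stage 2: 16 dB above -36 dBFS, reduced 2:1 to 8 dB above → -28 dBFS.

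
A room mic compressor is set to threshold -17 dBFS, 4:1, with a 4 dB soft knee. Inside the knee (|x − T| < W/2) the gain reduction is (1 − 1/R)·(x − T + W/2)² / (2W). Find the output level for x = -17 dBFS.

x − T + W/2 = -17 − (-17) + 2 = 2.
GR = (1 − 1/4) × 2² / 8 = 0.75 × 4 / 8 = 0.375 dB.
Output = -17 − 0.375 = -17.375 dBFS.

-17.375 dBFS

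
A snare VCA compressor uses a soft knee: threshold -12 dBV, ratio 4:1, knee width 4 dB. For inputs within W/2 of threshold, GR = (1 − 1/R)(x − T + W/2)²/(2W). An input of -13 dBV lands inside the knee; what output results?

-13.09375 dBV

x − T + W/2 = -13 − (-12) + 2 = 1.
GR = (1 − 1/4) × 1² / 8 = 0.75 × 1 / 8 = 0.09375 dB.
Output = -13 − 0.09375 = -13.09375 dBV.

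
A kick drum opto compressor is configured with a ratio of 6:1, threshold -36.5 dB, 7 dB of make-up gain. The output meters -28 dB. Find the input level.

-27.5 dB

Stripping the +7 dB make-up gives -35 dB at the gain stage.
That's 1.5 dB above the -36.5 dB threshold.
Input overshoot = R × output overshoot = 9 dB → input = -36.5 + 9 = -27.5 dB.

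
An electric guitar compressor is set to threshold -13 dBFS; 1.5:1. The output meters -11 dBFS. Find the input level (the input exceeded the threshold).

-10 dBFS

The compressed level sits -11 − (-13) = 2 dB over threshold.
Undo the ratio: input overshoot = 2 × 1.5 = 3 dB, giving input = -10 dBFS.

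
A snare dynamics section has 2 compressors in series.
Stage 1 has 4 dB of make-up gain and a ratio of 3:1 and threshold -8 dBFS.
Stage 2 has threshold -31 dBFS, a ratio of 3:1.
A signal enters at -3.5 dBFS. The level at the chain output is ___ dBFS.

Stage 1: 4.5 dB above -8 dBFS, reduced 3:1 to 1.5 dB above → -6.5 dBFS; +4 dB make-up → -2.5 dBFS.
Stage 2: 28.5 dB above -31 dBFS, reduced 3:1 to 9.5 dB above → -21.5 dBFS.

-21.5 dBFS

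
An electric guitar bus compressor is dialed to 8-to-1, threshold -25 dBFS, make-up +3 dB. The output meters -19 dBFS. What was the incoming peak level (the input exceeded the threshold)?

-1 dBFS

Stripping the +3 dB make-up gives -22 dBFS at the gain stage.
Post-compression overshoot = -22 − (-25) = 3 dB.
Input overshoot = R × output overshoot = 24 dB → input = -25 + 24 = -1 dBFS.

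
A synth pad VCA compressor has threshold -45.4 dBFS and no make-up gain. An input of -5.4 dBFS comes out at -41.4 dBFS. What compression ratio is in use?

Input overshoot = -5.4 − (-45.4) = 40 dB; output overshoot = -41.4 − (-45.4) = 4 dB.
Ratio = 40 / 4 = 10.

10:1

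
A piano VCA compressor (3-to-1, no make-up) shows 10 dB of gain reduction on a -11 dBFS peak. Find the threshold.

Let T be the threshold. Output overshoot = (input overshoot)/R, so -21 − T = (-11 − T)/3.
3·(-21 − T) = -11 − T → 2·T = -63 − (-11) = -52.
T = -52/2 = -26 dBFS.

-26 dBFS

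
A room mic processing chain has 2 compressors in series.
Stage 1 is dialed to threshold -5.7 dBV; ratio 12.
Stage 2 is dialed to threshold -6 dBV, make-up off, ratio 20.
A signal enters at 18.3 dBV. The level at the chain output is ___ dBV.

-5.885 dBV

Stage 1: overshoot 24 dB → 24/12 = 2 dB → -3.7 dBV.
Stage 2: -3.7 dBV is 2.3 dB over -6 dBV; at 20:1 that becomes 0.115 dB over, giving -5.885 dBV.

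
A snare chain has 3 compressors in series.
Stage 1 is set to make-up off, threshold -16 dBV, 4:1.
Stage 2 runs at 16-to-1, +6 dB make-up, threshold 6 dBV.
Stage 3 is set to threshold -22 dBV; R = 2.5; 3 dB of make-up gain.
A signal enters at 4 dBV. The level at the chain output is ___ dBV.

-12.2 dBV

Stage 1: 4 dBV is 20 dB over -16 dBV; at 4:1 that becomes 5 dB over, giving -11 dBV.
Stage 2: -11 dBV ≤ 6 dBV, so stage 2 doesn't engage; make-up brings it to -5 dBV.
Stage 3: -5 dBV is 17 dB over -22 dBV; at 2.5:1 that becomes 6.8 dB over, giving -15.2 dBV; +3 dB make-up → -12.2 dBV.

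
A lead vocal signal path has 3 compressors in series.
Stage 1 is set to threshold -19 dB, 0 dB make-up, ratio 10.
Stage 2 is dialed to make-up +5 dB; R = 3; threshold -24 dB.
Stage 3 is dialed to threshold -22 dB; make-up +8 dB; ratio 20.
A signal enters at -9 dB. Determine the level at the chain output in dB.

-13.75 dB

Stage 1: overshoot 10 dB → 10/10 = 1 dB → -18 dB.
Stage 2: 6 dB above -24 dB, reduced 3:1 to 2 dB above → -22 dB; +5 dB make-up → -17 dB.
Stage 3: 5 dB above -22 dB, reduced 20:1 to 0.25 dB above → -21.75 dB; +8 dB make-up → -13.75 dB.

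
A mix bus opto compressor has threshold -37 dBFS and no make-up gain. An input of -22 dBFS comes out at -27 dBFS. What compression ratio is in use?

1.5:1

Input overshoot = -22 − (-37) = 15 dB; output overshoot = -27 − (-37) = 10 dB.
Ratio = 15 / 10 = 1.5.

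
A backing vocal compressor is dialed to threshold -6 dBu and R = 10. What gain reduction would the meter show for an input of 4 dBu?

9 dB

Overshoot = 4 − (-6) = 10 dB.
After 10:1 compression the overshoot becomes 10/10 = 1 dB.
So the signal is attenuated by 10 − 1 = 9 dB.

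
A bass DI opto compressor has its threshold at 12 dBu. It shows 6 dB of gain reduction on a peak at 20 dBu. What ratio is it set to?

Input overshoot = 20 − 12 = 8 dB.
Output overshoot = 8 − 6 = 2 dB.
Ratio = input overshoot / output overshoot = 8 / 2 = 4.

4:1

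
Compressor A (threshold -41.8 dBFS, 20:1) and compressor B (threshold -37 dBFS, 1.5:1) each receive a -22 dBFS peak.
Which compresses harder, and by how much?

A, by 13.81 dB

A: overshoot 19.8 dB → output overshoot 0.99 dB → GR 18.81 dB.
B: overshoot 15 dB → output overshoot 10 dB → GR 5 dB.
A applies 13.81 dB more gain reduction.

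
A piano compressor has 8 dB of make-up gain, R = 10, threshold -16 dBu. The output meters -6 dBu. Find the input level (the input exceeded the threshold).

4 dBu

Remove make-up: -6 − 8 = -14 dBu.
That's 2 dB above the -16 dBu threshold.
Before 10:1 compression the overshoot was 2 × 10 = 20 dB, so input = -16 + 20 = 4 dBu.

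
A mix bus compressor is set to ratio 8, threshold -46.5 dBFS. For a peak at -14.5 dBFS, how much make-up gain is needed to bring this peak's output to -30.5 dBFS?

The peak compresses to -46.5 + 32/8 = -42.5 dBFS.
To reach -30.5 dBFS requires -30.5 − (-42.5) = 12 dB of make-up.

12 dB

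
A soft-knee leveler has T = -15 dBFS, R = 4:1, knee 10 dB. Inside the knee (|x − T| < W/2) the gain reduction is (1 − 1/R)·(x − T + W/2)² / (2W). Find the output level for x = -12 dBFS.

-14.4 dBFS

x − T + W/2 = -12 − (-15) + 5 = 8.
GR = (1 − 1/4) × 8² / 20 = 0.75 × 64 / 20 = 2.4 dB.
Output = -12 − 2.4 = -14.4 dBFS.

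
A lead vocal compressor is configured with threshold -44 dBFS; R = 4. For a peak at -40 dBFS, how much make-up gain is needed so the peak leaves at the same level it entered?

Overshoot 4 dB → 4/4 = 1 dB after compression, so the compressed level is -44 + 1 = -43 dBFS.
Make-up = target − compressed = -40 − (-43) = 3 dB.

3 dB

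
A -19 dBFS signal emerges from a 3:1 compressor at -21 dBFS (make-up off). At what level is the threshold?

-22 dBFS

Gain reduction = -19 − (-21) = 2 dB; output overshoot = GR / (R − 1) = 2 / 2 = 1 dB.
Threshold = output − output overshoot = -21 − 1 = -22 dBFS.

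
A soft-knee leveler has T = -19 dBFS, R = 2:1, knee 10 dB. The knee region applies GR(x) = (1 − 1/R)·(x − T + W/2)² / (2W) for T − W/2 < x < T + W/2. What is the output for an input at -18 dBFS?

x − T + W/2 = -18 − (-19) + 5 = 6.
GR = (1 − 1/2) × 6² / 20 = 0.5 × 36 / 20 = 0.9 dB.
Output = -18 − 0.9 = -18.9 dBFS.

-18.9 dBFS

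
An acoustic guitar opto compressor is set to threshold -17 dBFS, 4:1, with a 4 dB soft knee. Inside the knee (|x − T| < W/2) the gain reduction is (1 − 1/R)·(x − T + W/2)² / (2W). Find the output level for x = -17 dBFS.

x − T + W/2 = -17 − (-17) + 2 = 2.
GR = (1 − 1/4) × 2² / 8 = 0.75 × 4 / 8 = 0.375 dB.
Output = -17 − 0.375 = -17.375 dBFS.

-17.375 dBFS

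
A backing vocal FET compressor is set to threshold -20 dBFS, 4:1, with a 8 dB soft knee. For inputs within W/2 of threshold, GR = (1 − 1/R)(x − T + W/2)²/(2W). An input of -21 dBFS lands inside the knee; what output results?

x − T + W/2 = -21 − (-20) + 4 = 3.
GR = (1 − 1/4) × 3² / 16 = 0.75 × 9 / 16 = 0.421875 dB.
Output = -21 − 0.421875 = -21.421875 dBFS.

-21.421875 dBFS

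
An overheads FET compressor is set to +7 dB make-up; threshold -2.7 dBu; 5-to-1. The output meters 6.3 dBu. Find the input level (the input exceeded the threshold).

7.3 dBu

Stripping the +7 dB make-up gives -0.7 dBu at the gain stage.
That's 2 dB above the -2.7 dBu threshold.
Before 5:1 compression the overshoot was 2 × 5 = 10 dB, so input = -2.7 + 10 = 7.3 dBu.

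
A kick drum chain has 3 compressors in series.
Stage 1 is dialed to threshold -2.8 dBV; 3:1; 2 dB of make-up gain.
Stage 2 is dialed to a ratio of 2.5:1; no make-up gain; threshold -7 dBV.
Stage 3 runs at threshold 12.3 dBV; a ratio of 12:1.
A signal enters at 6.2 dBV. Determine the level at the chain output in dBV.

-3.32 dBV

Stage 1: 6.2 dBV is 9 dB over -2.8 dBV; at 3:1 that becomes 3 dB over, giving 0.2 dBV; +2 dB make-up → 2.2 dBV.
Stage 2: overshoot 9.2 dB → 9.2/2.5 = 3.68 dB → -3.32 dBV.
Stage 3: -3.32 dBV is at or below the 12.3 dBV threshold — no compression; output -3.32 dBV.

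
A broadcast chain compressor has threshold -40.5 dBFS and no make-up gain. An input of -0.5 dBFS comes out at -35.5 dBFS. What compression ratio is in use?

8:1

Input overshoot = -0.5 − (-40.5) = 40 dB; output overshoot = -35.5 − (-40.5) = 5 dB.
Ratio = 40 / 5 = 8.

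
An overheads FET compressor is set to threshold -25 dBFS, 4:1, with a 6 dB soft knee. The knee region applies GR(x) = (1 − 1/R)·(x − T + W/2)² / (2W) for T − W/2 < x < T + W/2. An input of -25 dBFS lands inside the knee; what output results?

-25.5625 dBFS

x − T + W/2 = -25 − (-25) + 3 = 3.
GR = (1 − 1/4) × 3² / 12 = 0.75 × 9 / 12 = 0.5625 dB.
Output = -25 − 0.5625 = -25.5625 dBFS.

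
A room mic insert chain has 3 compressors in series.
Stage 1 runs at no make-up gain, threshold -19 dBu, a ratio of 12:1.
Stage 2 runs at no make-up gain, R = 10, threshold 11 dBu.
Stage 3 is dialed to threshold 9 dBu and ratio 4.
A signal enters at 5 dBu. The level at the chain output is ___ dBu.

-17 dBu

Stage 1: 5 dBu is 24 dB over -19 dBu; at 12:1 that becomes 2 dB over, giving -17 dBu.
Stage 2: -17 dBu ≤ 11 dBu, so stage 2 doesn't engage; output -17 dBu.
Stage 3: -17 dBu is at or below the 9 dBu threshold — no compression; output -17 dBu.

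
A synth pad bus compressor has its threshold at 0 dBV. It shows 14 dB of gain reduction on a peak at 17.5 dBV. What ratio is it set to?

Input overshoot = 17.5 − 0 = 17.5 dB.
Output overshoot = 17.5 − 14 = 3.5 dB.
Ratio = input overshoot / output overshoot = 17.5 / 3.5 = 5.

5:1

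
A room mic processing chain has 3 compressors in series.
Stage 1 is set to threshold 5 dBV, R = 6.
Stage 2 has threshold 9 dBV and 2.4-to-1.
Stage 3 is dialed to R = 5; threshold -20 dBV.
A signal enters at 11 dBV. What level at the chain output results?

-14.8 dBV

Stage 1: overshoot 6 dB → 6/6 = 1 dB → 6 dBV.
Stage 2: below threshold (6 ≤ 9); passes unchanged; output 6 dBV.
Stage 3: overshoot 26 dB → 26/5 = 5.2 dB → -14.8 dBV.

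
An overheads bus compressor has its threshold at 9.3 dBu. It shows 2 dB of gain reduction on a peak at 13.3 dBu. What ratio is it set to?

Input overshoot = 13.3 − 9.3 = 4 dB.
Output overshoot = 4 − 2 = 2 dB.
Ratio = input overshoot / output overshoot = 4 / 2 = 2.

2:1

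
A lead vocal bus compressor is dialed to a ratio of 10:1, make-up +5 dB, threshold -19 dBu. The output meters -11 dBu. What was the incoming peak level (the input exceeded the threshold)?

11 dBu

Before make-up, the level was -11 − 5 = -16 dBu.
That's 3 dB above the -19 dBu threshold.
Input overshoot = R × output overshoot = 30 dB → input = -19 + 30 = 11 dBu.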